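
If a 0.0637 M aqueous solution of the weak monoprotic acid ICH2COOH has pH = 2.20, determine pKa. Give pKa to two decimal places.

[H+] = 10^(-2.20) = 6.31 × 10^-3 M
At equilibrium [HA] = 0.0637 − 6.31 × 10^-3 = 5.74 × 10^-2 M
Ka = [H+][A-]/[HA] = (6.31 × 10^-3)² / 5.74 × 10^-2 = 6.94 × 10^-4
pKa = -log(6.94 × 10^-4) = 3.16

pKa = 3.16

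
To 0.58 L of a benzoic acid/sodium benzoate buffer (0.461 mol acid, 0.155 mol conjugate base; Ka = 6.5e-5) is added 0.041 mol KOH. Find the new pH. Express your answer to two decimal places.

pH = 3.86

OH- converts C6H5COOH to C6H5COO-: C6H5COOH → 0.42 mol, C6H5COO- → 0.196 mol.
pKa = −log(6.5 × 10^-5) = 4.187
pH = pKa + log(n_C6H5COO-/n_C6H5COOH) = 4.187 + log(0.196/0.42) = 4.187 + (-0.331)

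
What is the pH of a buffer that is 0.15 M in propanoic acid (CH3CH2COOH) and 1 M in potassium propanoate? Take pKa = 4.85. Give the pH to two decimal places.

pH = 5.67

pH = pKa + log([A⁻]/[HA]) = 4.85 + log(1/0.15)
pH = 4.85 + (+0.824) = 5.67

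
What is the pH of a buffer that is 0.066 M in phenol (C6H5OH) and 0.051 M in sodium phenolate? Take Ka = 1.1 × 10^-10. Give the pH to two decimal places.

pH = 9.85

pKa = −log(1.1 × 10^-10) = 9.959
Using pH = pKa + log([base]/[acid]) with [base]/[acid] = 0.051/0.066:
pH = 9.959 + (-0.112) = 9.85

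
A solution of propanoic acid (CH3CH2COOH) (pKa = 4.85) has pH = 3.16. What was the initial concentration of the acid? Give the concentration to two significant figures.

[H+] = 10^(-3.16) = 6.92 × 10^-4 M = x
Ka = 10^(−4.85) = 1.41 × 10^-5
Ka = x²/(C₀ − x) ⇒ C₀ = x + x²/Ka
C₀ = 6.92 × 10^-4 + (6.92 × 10^-4)²/(1.41 × 10^-5) = 3.47 × 10^-2 M

C₀ = 3.5 × 10^-2 M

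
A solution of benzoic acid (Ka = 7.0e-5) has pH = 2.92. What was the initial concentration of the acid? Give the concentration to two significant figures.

[H+] = 10^(-2.92) = 1.20 × 10^-3 M = x
Ka = x²/(C₀ − x) ⇒ C₀ = x + x²/Ka
C₀ = 1.20 × 10^-3 + (1.20 × 10^-3)²/(7.0 × 10^-5) = 2.18 × 10^-2 M

C₀ = 2.2 × 10^-2 M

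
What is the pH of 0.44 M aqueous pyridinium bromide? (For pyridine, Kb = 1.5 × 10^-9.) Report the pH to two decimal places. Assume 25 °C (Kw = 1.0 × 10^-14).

C5H5NH+ is the conjugate acid of the weak base C5H5N.
Ka = Kw/Kb = 1.0×10^-14 / 1.5 × 10^-9 = 6.67 × 10^-6
Ka = [H+]²/(0.44 − [H+]) = 6.67 × 10^-6
Neglecting [H+] in the denominator: [H+] = √(6.67 × 10^-6 × 0.44) = 1.71 × 10^-3 M
([H+]/C₀ = 0.39% < 5%, so the approximation holds.)
pH = −log(1.71 × 10^-3) = 2.77

pH = 2.77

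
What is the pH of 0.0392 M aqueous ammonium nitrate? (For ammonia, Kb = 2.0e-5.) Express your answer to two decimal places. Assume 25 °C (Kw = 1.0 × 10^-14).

pH = 5.35

NH4+ is the conjugate acid of the weak base NH3.
Ka = Kw/Kb = 1.0×10^-14 / 2.0 × 10^-5 = 5.00 × 10^-10
Let x = [H+] at equilibrium. Ka = x²/(0.0392 − x).
Since Ka ≪ C₀, x ≈ √(Ka·C₀) = 4.43 × 10^-6 M.
Check: 0.011% ionized — well under 5%, approximation valid.
pH = −log[H+] = −log(4.43 × 10^-6) = 5.35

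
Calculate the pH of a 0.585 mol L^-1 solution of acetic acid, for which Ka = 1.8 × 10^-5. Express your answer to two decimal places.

pH = 2.49

CH3COOH ⇌ CH3COO- + H+
From the ICE table, Ka = x²/(0.585 − x) = 1.8 × 10^-5.
Neglecting x in the denominator: x = √(1.8 × 10^-5 × 0.585) = 3.24 × 10^-3 M
(x/C₀ = 0.55% < 5%, so the approximation holds.)
pH = −log[H+] = −log(3.24 × 10^-3) = 2.49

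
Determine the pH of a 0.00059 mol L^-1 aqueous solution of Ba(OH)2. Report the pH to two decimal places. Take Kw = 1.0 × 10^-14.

pH = 11.07

Ba(OH)2 is a strong base (each formula unit releases 2 OH-); [OH-] = 0.00118 M.
pOH = -log(0.00118) = 2.93
pH = 14.00 - 2.93 = 11.07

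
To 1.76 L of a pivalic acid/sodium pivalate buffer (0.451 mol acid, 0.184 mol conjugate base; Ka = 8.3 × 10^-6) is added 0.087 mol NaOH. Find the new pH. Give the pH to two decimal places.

pH = 4.95

After neutralization: n((CH3)3CCOOH) = 0.364 mol, n((CH3)3CCOO-) = 0.271 mol.
pKa = −log(8.3 × 10^-6) = 5.081
Henderson–Hasselbalch with mole ratio 0.271/0.364: pH = 5.081 + (-0.128)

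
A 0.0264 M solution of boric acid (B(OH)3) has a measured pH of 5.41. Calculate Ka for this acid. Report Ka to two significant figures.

[H+] = 10^(-5.41) = 3.89 × 10^-6 M
At equilibrium [HA] = 0.0264 − 3.89 × 10^-6 = 2.64 × 10^-2 M
Ka = [H+][A-]/[HA] = (3.89 × 10^-6)² / 2.64 × 10^-2 = 5.7 × 10^-10

Ka = 5.7 × 10^-10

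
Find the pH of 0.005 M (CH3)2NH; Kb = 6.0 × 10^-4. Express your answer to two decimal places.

pH = 11.16

(CH3)2NH + H2O ⇌ (CH3)2NH2+ + OH-
From the ICE table, Kb = [OH-]²/(0.005 − [OH-]) = 6.0 × 10^-4.
Here C₀/Kb ≈ 8.33, so the small-[OH-] approximation fails. Use the quadratic:
[OH-] = [−0.0006 + √(0.0006² + 1.2e-05)]/2 = 1.46 × 10^-3 M
pOH = 2.84, so pH = 14.00 − pOH = 11.16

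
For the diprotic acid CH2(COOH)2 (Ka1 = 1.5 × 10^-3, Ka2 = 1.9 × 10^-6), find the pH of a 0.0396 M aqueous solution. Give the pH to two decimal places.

Ka1 ≫ Ka2, so treat the first dissociation as the only significant source of H+.
Ka1 = x²/(0.0396 − x) = 1.5 × 10^-3
Solving the quadratic: x = (−Ka1 + √(Ka1² + 4·Ka1·C₀))/2 = 6.99 × 10^-3 M
pH = −log(6.99 × 10^-3) = 2.16

pH = 2.16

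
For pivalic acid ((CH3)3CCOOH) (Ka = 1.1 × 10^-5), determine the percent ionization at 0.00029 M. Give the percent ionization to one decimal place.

17.7%

(CH3)3CCOOH ⇌ (CH3)3CCOO- + H+; let x = [H+] at equilibrium.
Solve x² + 1.1e-05x − 3.19e-09 = 0 → x = 5.12 × 10^-5 M
Fraction ionized = 5.12 × 10^-5 / 0.00029 = 0.1766 → 17.7%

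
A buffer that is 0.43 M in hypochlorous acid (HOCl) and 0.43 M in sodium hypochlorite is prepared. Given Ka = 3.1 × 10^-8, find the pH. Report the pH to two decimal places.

pKa = −log(3.1 × 10^-8) = 7.509
pH = pKa + log([A⁻]/[HA]) = 7.509 + log(0.43/0.43)
pH = 7.509 + (+0.000) = 7.51

pH = 7.51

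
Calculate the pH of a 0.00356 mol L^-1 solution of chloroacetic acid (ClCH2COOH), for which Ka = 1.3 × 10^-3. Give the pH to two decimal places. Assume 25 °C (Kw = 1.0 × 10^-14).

ClCH2COOH ⇌ ClCH2COO- + H+
From the ICE table, Ka = x²/(0.00356 − x) = 1.3 × 10^-3.
The 5% rule fails; solving x² + Ka·x − Ka·C₀ = 0 exactly:
x = (−Ka + √(Ka² + 4·Ka·C₀))/2 = 1.60 × 10^-3 M
pH = −log[H+] = −log(1.60 × 10^-3) = 2.80

pH = 2.80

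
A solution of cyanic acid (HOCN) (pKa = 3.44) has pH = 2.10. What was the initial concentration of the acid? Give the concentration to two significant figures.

C₀ = 1.8 × 10^-1 M

[H+] = 10^(-2.10) = 7.94 × 10^-3 M = x
Ka = 10^(−3.44) = 3.63 × 10^-4
Ka = x²/(C₀ − x) ⇒ C₀ = x + x²/Ka
C₀ = 7.94 × 10^-3 + (7.94 × 10^-3)²/(3.63 × 10^-4) = 1.82 × 10^-1 M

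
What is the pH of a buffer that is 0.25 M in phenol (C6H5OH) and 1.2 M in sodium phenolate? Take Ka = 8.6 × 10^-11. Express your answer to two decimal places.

pH = 10.75

pKa = −log(8.6 × 10^-11) = 10.066
Henderson–Hasselbalch: pH = pKa + log([C6H5O-]/[C6H5OH]) = 10.066 + log(1.2/0.25)
pH = 10.066 + (+0.681) = 10.75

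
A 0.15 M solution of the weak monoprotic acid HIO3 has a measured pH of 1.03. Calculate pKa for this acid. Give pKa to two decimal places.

[H+] = 10^(-1.03) = 9.33 × 10^-2 M
At equilibrium [HA] = 0.15 − 9.33 × 10^-2 = 5.67 × 10^-2 M
Ka = [H+][A-]/[HA] = (9.33 × 10^-2)² / 5.67 × 10^-2 = 1.54 × 10^-1
pKa = -log(1.54 × 10^-1) = 0.81

pKa = 0.81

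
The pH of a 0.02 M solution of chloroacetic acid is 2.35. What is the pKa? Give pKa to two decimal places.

pKa = 2.89

[H+] = 10^(-2.35) = 4.47 × 10^-3 M
At equilibrium [HA] = 0.02 − 4.47 × 10^-3 = 1.55 × 10^-2 M
Ka = [H+][A-]/[HA] = (4.47 × 10^-3)² / 1.55 × 10^-2 = 1.29 × 10^-3
pKa = -log(1.29 × 10^-3) = 2.89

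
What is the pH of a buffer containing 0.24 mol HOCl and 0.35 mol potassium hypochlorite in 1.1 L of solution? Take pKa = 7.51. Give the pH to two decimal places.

pH = 7.67

Using pH = pKa + log([base]/[acid]) with [base]/[acid] = 0.35/0.24:
pH = 7.51 + (+0.164) = 7.67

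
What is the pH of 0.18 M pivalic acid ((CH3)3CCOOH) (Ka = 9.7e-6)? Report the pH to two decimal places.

pH = 2.88

(CH3)3CCOOH ⇌ (CH3)3CCOO- + H+
Ka = [H+]²/(0.18 − [H+]) = 9.7 × 10^-6
Since Ka ≪ C₀, [H+] ≈ √(Ka·C₀) = 1.32 × 10^-3 M.
pH = −log[H+] = −log(1.32 × 10^-3) = 2.88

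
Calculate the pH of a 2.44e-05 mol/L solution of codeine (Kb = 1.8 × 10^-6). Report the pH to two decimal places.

C18H21NO3 + H2O ⇌ C18H22NO3+ + OH-
From the ICE table, Kb = x²/(2.44e-05 − x) = 1.8 × 10^-6.
The 5% rule fails; solving x² + Kb·x − Kb·C₀ = 0 exactly:
x = (−Kb + √(Kb² + 4·Kb·C₀))/2 = 5.79 × 10^-6 M
pOH = −log(5.79 × 10^-6) = 5.24; pH = 14.00 − 5.24 = 8.76

pH = 8.76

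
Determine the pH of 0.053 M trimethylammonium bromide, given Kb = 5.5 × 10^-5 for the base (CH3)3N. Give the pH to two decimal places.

pH = 5.51

(CH3)3NH+ is the conjugate acid of the weak base (CH3)3N.
Ka = Kw/Kb = 1.0×10^-14 / 5.5 × 10^-5 = 1.82 × 10^-10
From the ICE table, Ka = x²/(0.053 − x) = 1.82 × 10^-10.
Neglecting x in the denominator: x = √(1.82 × 10^-10 × 0.053) = 3.11 × 10^-6 M
(x/C₀ = 0.0059% < 5%, so the approximation holds.)
pH = −log(3.11 × 10^-6) = 5.51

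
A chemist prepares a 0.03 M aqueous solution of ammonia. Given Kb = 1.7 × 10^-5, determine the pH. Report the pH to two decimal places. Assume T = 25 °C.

NH3 + H2O ⇌ NH4+ + OH-
Kb = x²/(0.03 − x) = 1.7 × 10^-5
Since Kb ≪ C₀, x ≈ √(Kb·C₀) = 7.14 × 10^-4 M.
(x/C₀ = 2.4% < 5%, so the approximation holds.)
pOH = 3.15, so pH = 14.00 − pOH = 10.85

pH = 10.85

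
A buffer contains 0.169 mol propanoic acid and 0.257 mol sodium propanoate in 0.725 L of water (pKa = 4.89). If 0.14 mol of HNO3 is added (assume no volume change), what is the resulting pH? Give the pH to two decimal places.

pH = 4.47

After neutralization: n(CH3CH2COOH) = 0.309 mol, n(CH3CH2COO-) = 0.117 mol.
pH = pKa + log(n_CH3CH2COO-/n_CH3CH2COOH) = 4.89 + log(0.117/0.309) = 4.89 + (-0.422)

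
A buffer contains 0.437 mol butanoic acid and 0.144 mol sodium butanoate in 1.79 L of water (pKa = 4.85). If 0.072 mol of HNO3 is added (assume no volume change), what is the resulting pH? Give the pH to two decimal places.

Added H+ converts CH3(CH2)2COO- to CH3(CH2)2COOH: CH3(CH2)2COOH → 0.509 mol, CH3(CH2)2COO- → 0.072 mol.
Henderson–Hasselbalch with mole ratio 0.072/0.509: pH = 4.85 + (-0.849)

pH = 4.00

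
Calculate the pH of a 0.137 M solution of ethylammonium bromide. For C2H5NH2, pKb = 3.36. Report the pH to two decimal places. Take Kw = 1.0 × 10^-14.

pH = 5.75

C2H5NH3+ is the conjugate acid of the weak base C2H5NH2.
Kb = 10^(−3.36) = 4.37 × 10^-4
Ka = Kw/Kb = 1.0×10^-14 / 4.37 × 10^-4 = 2.29 × 10^-11
From the ICE table, Ka = x²/(0.137 − x) = 2.29 × 10^-11.
Neglecting x in the denominator: x = √(2.29 × 10^-11 × 0.137) = 1.77 × 10^-6 M
Check: 0.0013% ionized — well under 5%, approximation valid.
pH = −log(1.77 × 10^-6) = 5.75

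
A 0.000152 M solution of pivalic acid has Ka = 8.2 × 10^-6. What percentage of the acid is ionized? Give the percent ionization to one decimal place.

20.7%

(CH3)3CCOOH ⇌ (CH3)3CCOO- + H+; let x = [H+] at equilibrium.
Ka = x²/(C₀ − x); solving the quadratic gives x = 3.14 × 10^-5 M.
% ionization = x/C₀ × 100% = 3.14 × 10^-5/0.000152 × 100% = 20.7%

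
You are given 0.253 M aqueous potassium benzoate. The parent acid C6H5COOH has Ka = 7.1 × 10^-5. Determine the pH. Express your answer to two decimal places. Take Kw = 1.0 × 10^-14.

C6H5COO- is the conjugate base of the weak acid C6H5COOH.
Kb = Kw/Ka = 1.0×10^-14 / 7.1 × 10^-5 = 1.41 × 10^-10
From the ICE table, Kb = x²/(0.253 − x) = 1.41 × 10^-10.
Since Kb ≪ C₀, x ≈ √(Kb·C₀) = 5.97 × 10^-6 M.
Check: 0.0024% ionized — well under 5%, approximation valid.
pOH = 5.22, so pH = 14.00 − pOH = 8.78

pH = 8.78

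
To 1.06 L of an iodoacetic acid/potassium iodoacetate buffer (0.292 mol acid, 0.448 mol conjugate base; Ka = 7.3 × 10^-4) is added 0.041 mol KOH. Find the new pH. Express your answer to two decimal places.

pH = 3.43

After neutralization: n(ICH2COOH) = 0.251 mol, n(ICH2COO-) = 0.489 mol.
pKa = −log(7.3 × 10^-4) = 3.137
pH = pKa + log([A⁻]/[HA]) = 3.137 + log(0.489/0.251) = 3.137 +0.290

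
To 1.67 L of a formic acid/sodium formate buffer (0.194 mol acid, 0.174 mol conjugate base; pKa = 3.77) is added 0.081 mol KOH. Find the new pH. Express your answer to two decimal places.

OH- converts HCOOH to HCOO-: HCOOH → 0.113 mol, HCOO- → 0.255 mol.
pH = pKa + log([A⁻]/[HA]) = 3.77 + log(0.255/0.113) = 3.77 +0.353

pH = 4.12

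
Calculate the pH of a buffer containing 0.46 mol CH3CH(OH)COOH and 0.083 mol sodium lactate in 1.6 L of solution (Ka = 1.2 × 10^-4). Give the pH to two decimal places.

pH = 3.18

pKa = −log(1.2 × 10^-4) = 3.921
Using pH = pKa + log([base]/[acid]) with [base]/[acid] = 0.083/0.46:
pH = 3.921 + (-0.744) = 3.18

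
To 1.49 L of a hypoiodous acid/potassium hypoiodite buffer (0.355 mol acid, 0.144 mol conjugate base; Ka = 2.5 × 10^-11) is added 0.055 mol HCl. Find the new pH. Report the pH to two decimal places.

Added H+ converts OI- to HOI: HOI → 0.41 mol, OI- → 0.089 mol.
pKa = −log(2.5 × 10^-11) = 10.602
pH = pKa + log([A⁻]/[HA]) = 10.602 + log(0.089/0.41) = 10.602 -0.663

pH = 9.94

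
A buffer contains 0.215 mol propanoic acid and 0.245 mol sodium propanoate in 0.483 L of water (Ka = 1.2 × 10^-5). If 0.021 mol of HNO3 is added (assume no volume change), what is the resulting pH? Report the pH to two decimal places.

pH = 4.90

Added H+ converts CH3CH2COO- to CH3CH2COOH: CH3CH2COOH → 0.236 mol, CH3CH2COO- → 0.224 mol.
pKa = −log(1.2 × 10^-5) = 4.921
pH = pKa + log(n_CH3CH2COO-/n_CH3CH2COOH) = 4.921 + log(0.224/0.236) = 4.921 + (-0.023)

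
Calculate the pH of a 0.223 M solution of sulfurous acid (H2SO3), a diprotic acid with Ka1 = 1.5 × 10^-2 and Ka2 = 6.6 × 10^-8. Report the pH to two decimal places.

pH = 1.29

Since Ka1 ≫ Ka2, the first ionization dominates [H+].
Ka1 = x²/(0.223 − x) = 1.5 × 10^-2
Solving the quadratic: x = (−Ka1 + √(Ka1² + 4·Ka1·C₀))/2 = 5.08 × 10^-2 M
pH = −log(5.08 × 10^-2) = 1.29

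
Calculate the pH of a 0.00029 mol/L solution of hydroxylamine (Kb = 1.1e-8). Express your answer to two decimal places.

NH2OH + H2O ⇌ NH3OH+ + OH-
Kb = x²/(0.00029 − x) = 1.1 × 10^-8
Assume x ≪ 0.00029: x ≈ √(1.1 × 10^-8 × 0.00029) = 1.79 × 10^-6 M
Check: 0.62% ionized — well under 5%, approximation valid.
pOH = −log(1.79 × 10^-6) = 5.75; pH = 14.00 − 5.75 = 8.25

pH = 8.25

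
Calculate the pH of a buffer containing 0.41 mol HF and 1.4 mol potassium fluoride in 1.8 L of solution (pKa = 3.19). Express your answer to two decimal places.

pH = 3.72

Using pH = pKa + log([base]/[acid]) with [base]/[acid] = 1.4/0.41:
pH = 3.19 + (+0.533) = 3.72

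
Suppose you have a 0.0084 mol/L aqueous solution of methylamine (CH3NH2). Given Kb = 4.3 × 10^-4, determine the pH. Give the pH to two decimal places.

CH3NH2 + H2O ⇌ CH3NH3+ + OH-
Kb = x²/(0.0084 − x) = 4.3 × 10^-4
Here C₀/Kb ≈ 19.5, so the small-x approximation fails. Use the quadratic:
x = [−0.00043 + √(0.00043² + 1.44e-05)]/2 = 1.70 × 10^-3 M
pOH = 2.77, so pH = 14.00 − pOH = 11.23

pH = 11.23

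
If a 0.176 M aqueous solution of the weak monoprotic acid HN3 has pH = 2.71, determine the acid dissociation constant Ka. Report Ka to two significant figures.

Ka = 2.2 × 10^-5

[H+] = 10^(-2.71) = 1.95 × 10^-3 M
At equilibrium [HA] = 0.176 − 1.95 × 10^-3 = 1.74 × 10^-1 M
Ka = [H+][A-]/[HA] = (1.95 × 10^-3)² / 1.74 × 10^-1 = 2.2 × 10^-5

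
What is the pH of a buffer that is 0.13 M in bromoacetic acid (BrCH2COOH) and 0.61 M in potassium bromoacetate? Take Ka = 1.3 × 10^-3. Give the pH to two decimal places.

pH = 3.56

pKa = −log(1.3 × 10^-3) = 2.886
Henderson–Hasselbalch: pH = pKa + log([BrCH2COO-]/[BrCH2COOH]) = 2.886 + log(0.61/0.13)
pH = 2.886 + (+0.671) = 3.56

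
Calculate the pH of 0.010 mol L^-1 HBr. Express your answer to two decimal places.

HBr is a strong acid and dissociates completely, so [H+] = 0.010 M.
pH = -log(0.01) = 2.00

pH = 2.00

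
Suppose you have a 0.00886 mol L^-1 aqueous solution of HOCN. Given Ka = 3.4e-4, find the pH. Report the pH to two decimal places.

pH = 2.80

HOCN ⇌ OCN- + H+
Ka = [H+]²/(0.00886 − [H+]) = 3.4 × 10^-4
Here C₀/Ka ≈ 26.1, so the small-[H+] approximation fails. Use the quadratic:
[H+] = [−0.00034 + √(0.00034² + 1.2e-05)]/2 = 1.57 × 10^-3 M
pH = −log[H+] = −log(1.57 × 10^-3) = 2.80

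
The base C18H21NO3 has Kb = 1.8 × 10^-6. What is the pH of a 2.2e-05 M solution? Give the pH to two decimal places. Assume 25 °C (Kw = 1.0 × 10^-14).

pH = 8.74

C18H21NO3 + H2O ⇌ C18H22NO3+ + OH-
Let x = [OH-] at equilibrium. Kb = x²/(2.2e-05 − x).
x is not negligible relative to C₀; solve x² + 1.8e-06·x − 3.96e-11 = 0.
x = [−1.8e-06 + √(1.8e-06² + 1.58e-10)]/2 = 5.46 × 10^-6 M
pOH = −log(5.46 × 10^-6) = 5.26; pH = 14.00 − 5.26 = 8.74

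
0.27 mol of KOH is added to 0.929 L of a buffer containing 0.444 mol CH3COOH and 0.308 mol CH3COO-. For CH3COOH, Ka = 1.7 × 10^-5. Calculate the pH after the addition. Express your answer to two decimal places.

pH = 5.29

OH- converts CH3COOH to CH3COO-: CH3COOH → 0.174 mol, CH3COO- → 0.578 mol.
pKa = −log(1.7 × 10^-5) = 4.770
pH = pKa + log(n_CH3COO-/n_CH3COOH) = 4.770 + log(0.578/0.174) = 4.770 + (+0.521)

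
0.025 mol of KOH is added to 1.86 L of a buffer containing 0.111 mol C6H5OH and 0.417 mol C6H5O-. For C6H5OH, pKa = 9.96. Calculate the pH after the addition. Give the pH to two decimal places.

pH = 10.67

After neutralization: n(C6H5OH) = 0.086 mol, n(C6H5O-) = 0.442 mol.
pH = pKa + log([A⁻]/[HA]) = 9.96 + log(0.442/0.086) = 9.96 +0.711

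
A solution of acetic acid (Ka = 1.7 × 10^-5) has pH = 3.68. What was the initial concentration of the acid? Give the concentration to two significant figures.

C₀ = 2.8 × 10^-3 M

[H+] = 10^(-3.68) = 2.09 × 10^-4 M = x
Ka = x²/(C₀ − x) ⇒ C₀ = x + x²/Ka
C₀ = 2.09 × 10^-4 + (2.09 × 10^-4)²/(1.7 × 10^-5) = 2.78 × 10^-3 M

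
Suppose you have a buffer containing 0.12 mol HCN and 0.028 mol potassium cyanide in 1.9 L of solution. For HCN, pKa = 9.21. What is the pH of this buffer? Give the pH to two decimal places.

Henderson–Hasselbalch: pH = pKa + log([CN-]/[HCN]) = 9.21 + log(0.028/0.12)
pH = 9.21 + (-0.632) = 8.58

pH = 8.58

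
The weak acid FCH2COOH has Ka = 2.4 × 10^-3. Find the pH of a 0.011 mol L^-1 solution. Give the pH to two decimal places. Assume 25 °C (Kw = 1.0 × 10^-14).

pH = 2.39

FCH2COOH ⇌ FCH2COO- + H+
Ka = x²/(0.011 − x) = 2.4 × 10^-3
Here C₀/Ka ≈ 4.58, so the small-x approximation fails. Use the quadratic:
x = [−0.0024 + √(0.0024² + 0.000106)]/2 = 4.08 × 10^-3 M
pH = −log[H+] = −log(4.08 × 10^-3) = 2.39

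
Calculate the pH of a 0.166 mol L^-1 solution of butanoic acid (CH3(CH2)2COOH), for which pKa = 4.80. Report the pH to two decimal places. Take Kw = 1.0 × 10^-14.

CH3(CH2)2COOH ⇌ CH3(CH2)2COO- + H+
Ka = 10^(−4.80) = 1.58 × 10^-5
Ka = x²/(0.166 − x) = 1.58 × 10^-5
Assume x ≪ 0.166: x ≈ √(1.58 × 10^-5 × 0.166) = 1.62 × 10^-3 M
Check: 0.98% ionized — well under 5%, approximation valid.
pH = −log(1.62 × 10^-3) = 2.79

pH = 2.79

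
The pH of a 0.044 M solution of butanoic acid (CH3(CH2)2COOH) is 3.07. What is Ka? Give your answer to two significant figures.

[H+] = 10^(-3.07) = 8.51 × 10^-4 M
At equilibrium [HA] = 0.044 − 8.51 × 10^-4 = 4.31 × 10^-2 M
Ka = [H+][A-]/[HA] = (8.51 × 10^-4)² / 4.31 × 10^-2 = 1.7 × 10^-5

Ka = 1.7 × 10^-5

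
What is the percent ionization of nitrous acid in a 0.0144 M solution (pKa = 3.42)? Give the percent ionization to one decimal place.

HNO2 ⇌ NO2- + H+; let x = [H+] at equilibrium.
Ka = 10^(−3.42) = 3.80 × 10^-4
Solve x² + 0.00038x − 5.47e-06 = 0 → x = 2.16 × 10^-3 M
Fraction ionized = 2.16 × 10^-3 / 0.0144 = 0.1500 → 15.0%

15.0%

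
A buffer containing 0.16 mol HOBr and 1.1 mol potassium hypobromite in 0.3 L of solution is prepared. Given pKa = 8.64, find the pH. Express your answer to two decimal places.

pH = pKa + log([A⁻]/[HA]) = 8.64 + log(1.1/0.16)
pH = 8.64 + (+0.837) = 9.48

pH = 9.48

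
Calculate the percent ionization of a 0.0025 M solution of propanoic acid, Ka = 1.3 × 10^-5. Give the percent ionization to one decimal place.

CH3CH2COOH ⇌ CH3CH2COO- + H+; let x = [H+] at equilibrium.
Ka = x²/(C₀ − x); solving the quadratic gives x = 1.74 × 10^-4 M.
Fraction ionized = 1.74 × 10^-4 / 0.0025 = 0.0696 → 7.0%

7.0%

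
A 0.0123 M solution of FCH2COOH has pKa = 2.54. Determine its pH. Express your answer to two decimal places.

FCH2COOH ⇌ FCH2COO- + H+
Ka = 10^(−2.54) = 2.88 × 10^-3
From the ICE table, Ka = x²/(0.0123 − x) = 2.88 × 10^-3.
The 5% rule fails; solving x² + Ka·x − Ka·C₀ = 0 exactly:
x = [−0.00288 + √(0.00288² + 0.000142)]/2 = 4.68 × 10^-3 M
pH = −log(4.68 × 10^-3) = 2.33

pH = 2.33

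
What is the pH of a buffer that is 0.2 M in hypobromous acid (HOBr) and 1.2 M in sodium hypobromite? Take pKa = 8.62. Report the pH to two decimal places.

pH = 9.40

Using pH = pKa + log([base]/[acid]) with [base]/[acid] = 1.2/0.2:
pH = 8.62 + (+0.778) = 9.40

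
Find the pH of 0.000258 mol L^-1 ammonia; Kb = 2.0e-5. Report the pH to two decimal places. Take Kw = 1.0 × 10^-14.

pH = 9.80

NH3 + H2O ⇌ NH4+ + OH-
Kb = x²/(0.000258 − x) = 2.0 × 10^-5
The 5% rule fails; solving x² + Kb·x − Kb·C₀ = 0 exactly:
x = (−Kb + √(Kb² + 4·Kb·C₀))/2 = 6.25 × 10^-5 M
pOH = −log(6.25 × 10^-5) = 4.20; pH = 14.00 − 4.20 = 9.80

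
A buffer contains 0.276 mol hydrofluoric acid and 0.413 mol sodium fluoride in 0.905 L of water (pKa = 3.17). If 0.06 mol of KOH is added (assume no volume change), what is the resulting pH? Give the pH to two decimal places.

pH = 3.51

OH- converts HF to F-: HF → 0.216 mol, F- → 0.473 mol.
pH = pKa + log([A⁻]/[HA]) = 3.17 + log(0.473/0.216) = 3.17 +0.340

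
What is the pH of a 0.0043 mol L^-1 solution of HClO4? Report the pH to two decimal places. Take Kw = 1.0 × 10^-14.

HClO4 is a strong acid and dissociates completely, so [H+] = 0.0043 M.
pH = -log(0.0043) = 2.37

pH = 2.37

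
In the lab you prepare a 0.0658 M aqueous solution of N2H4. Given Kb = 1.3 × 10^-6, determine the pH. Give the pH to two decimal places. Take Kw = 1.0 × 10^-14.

pH = 10.47

N2H4 + H2O ⇌ N2H5+ + OH-
Kb = [OH-]²/(0.0658 − [OH-]) = 1.3 × 10^-6
Assume [OH-] ≪ 0.0658: [OH-] ≈ √(1.3 × 10^-6 × 0.0658) = 2.92 × 10^-4 M
Check: 0.44% ionized — well under 5%, approximation valid.
pOH = −log(2.92 × 10^-4) = 3.53; pH = 14.00 − 3.53 = 10.47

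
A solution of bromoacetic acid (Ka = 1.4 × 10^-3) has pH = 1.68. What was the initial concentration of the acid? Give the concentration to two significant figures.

[H+] = 10^(-1.68) = 2.09 × 10^-2 M = x
Ka = x²/(C₀ − x) ⇒ C₀ = x + x²/Ka
C₀ = 2.09 × 10^-2 + (2.09 × 10^-2)²/(1.4 × 10^-3) = 3.33 × 10^-1 M

C₀ = 3.3 × 10^-1 M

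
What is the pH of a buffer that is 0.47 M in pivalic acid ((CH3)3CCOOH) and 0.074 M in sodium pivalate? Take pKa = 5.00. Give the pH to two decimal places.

pH = 4.20

pH = pKa + log([A⁻]/[HA]) = 5.00 + log(0.074/0.47)
pH = 5.00 + (-0.803) = 4.20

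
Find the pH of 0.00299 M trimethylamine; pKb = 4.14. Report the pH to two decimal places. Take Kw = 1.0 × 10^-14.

pH = 10.63

(CH3)3N + H2O ⇌ (CH3)3NH+ + OH-
Kb = 10^(−4.14) = 7.24 × 10^-5
Kb = [OH-]²/(0.00299 − [OH-]) = 7.24 × 10^-5
The 5% rule fails; solving [OH-]² + Kb·[OH-] − Kb·C₀ = 0 exactly:
[OH-] = [−7.24e-05 + √(7.24e-05² + 8.66e-07)]/2 = 4.30 × 10^-4 M
pOH = 3.37, so pH = 14.00 − pOH = 10.63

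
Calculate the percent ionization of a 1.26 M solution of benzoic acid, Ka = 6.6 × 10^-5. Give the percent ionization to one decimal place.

0.7%

C6H5COOH ⇌ C6H5COO- + H+; let x = [H+] at equilibrium.
x ≈ √(Ka·C₀) = √(6.6 × 10^-5 × 1.26) = 9.12 × 10^-3 M
Fraction ionized = 9.12 × 10^-3 / 1.26 = 0.0072 → 0.7%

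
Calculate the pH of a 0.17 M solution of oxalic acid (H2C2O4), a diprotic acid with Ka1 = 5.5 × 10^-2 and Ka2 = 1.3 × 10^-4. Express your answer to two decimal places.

pH = 1.14

Since Ka1 ≫ Ka2, the first ionization dominates [H+].
Ka1 = x²/(0.17 − x) = 5.5 × 10^-2
Solving the quadratic: x = (−Ka1 + √(Ka1² + 4·Ka1·C₀))/2 = 7.30 × 10^-2 M
pH = −log(7.30 × 10^-2) = 1.14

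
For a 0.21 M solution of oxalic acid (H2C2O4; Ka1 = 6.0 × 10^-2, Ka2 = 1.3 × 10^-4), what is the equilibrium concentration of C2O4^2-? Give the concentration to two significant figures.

First ionization gives [H+] ≈ [HC2O4-] = 8.62 × 10^-2 M.
Second step: Ka2 = [H+][C2O4^2-]/[HC2O4-] ≈ [C2O4^2-] (since [H+] ≈ [HC2O4-]).
So [C2O4^2-] ≈ Ka2.

1.3 × 10^-4 M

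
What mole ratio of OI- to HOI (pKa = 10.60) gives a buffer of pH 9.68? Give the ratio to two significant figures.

pH = pKa + log(r) ⇒ log(r) = 9.68 − 10.60 = -0.92
r = [OI-]/[HOI] = 10^(-0.92) = 0.12

ratio = 0.12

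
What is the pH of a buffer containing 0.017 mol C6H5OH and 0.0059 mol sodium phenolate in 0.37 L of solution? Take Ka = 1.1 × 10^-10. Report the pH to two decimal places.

pH = 9.50

pKa = −log(1.1 × 10^-10) = 9.959
pH = pKa + log([A⁻]/[HA]) = 9.959 + log(0.0059/0.017)
pH = 9.959 + (-0.460) = 9.50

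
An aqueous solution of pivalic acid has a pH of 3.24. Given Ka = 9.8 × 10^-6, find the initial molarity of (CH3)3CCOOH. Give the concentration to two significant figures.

C₀ = 3.4 × 10^-2 M

[H+] = 10^(-3.24) = 5.75 × 10^-4 M = x
Ka = x²/(C₀ − x) ⇒ C₀ = x + x²/Ka
C₀ = 5.75 × 10^-4 + (5.75 × 10^-4)²/(9.8 × 10^-6) = 3.43 × 10^-2 M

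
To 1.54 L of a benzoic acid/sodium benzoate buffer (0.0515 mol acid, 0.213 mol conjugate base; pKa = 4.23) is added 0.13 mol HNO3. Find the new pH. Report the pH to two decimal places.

pH = 3.89

After neutralization: n(C6H5COOH) = 0.181 mol, n(C6H5COO-) = 0.083 mol.
Henderson–Hasselbalch with mole ratio 0.083/0.181: pH = 4.23 + (-0.339)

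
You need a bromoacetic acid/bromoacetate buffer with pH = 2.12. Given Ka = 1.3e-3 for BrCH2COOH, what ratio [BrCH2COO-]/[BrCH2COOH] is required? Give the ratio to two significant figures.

ratio = 0.17

pKa = -log(1.3 × 10^-3) = 2.886
pH = pKa + log(r) ⇒ log(r) = 2.12 − 2.886 = -0.766
r = [BrCH2COO-]/[BrCH2COOH] = 10^(-0.766) = 0.171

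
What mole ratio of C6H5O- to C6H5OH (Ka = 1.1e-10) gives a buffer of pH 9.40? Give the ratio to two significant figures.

pKa = -log(1.1 × 10^-10) = 9.959
pH = pKa + log(r) ⇒ log(r) = 9.40 − 9.959 = -0.559
r = [C6H5O-]/[C6H5OH] = 10^(-0.559) = 0.276

ratio = 0.28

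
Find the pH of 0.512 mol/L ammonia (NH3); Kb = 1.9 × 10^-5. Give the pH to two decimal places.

pH = 11.49

NH3 + H2O ⇌ NH4+ + OH-
From the ICE table, Kb = x²/(0.512 − x) = 1.9 × 10^-5.
Neglecting x in the denominator: x = √(1.9 × 10^-5 × 0.512) = 3.12 × 10^-3 M
pOH = −log(3.12 × 10^-3) = 2.51; pH = 14.00 − 2.51 = 11.49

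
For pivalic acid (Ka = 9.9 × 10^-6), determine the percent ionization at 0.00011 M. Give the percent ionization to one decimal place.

(CH3)3CCOOH ⇌ (CH3)3CCOO- + H+; let x = [H+] at equilibrium.
Ka = x²/(C₀ − x); solving the quadratic gives x = 2.84 × 10^-5 M.
% ionization = x/C₀ × 100% = 2.84 × 10^-5/0.00011 × 100% = 25.8%

25.8%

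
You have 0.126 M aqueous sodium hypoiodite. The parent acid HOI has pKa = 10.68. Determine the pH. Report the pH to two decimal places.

OI- is the conjugate base of the weak acid HOI.
Ka = 10^(−10.68) = 2.09 × 10^-11
Kb = Kw/Ka = 1.0×10^-14 / 2.09 × 10^-11 = 4.78 × 10^-4
Let x = [OH-] at equilibrium. Kb = x²/(0.126 − x).
Here C₀/Kb ≈ 264, so the small-x approximation fails. Use the quadratic:
x = (−Kb + √(Kb² + 4·Kb·C₀))/2 = 7.53 × 10^-3 M
pOH = −log(7.53 × 10^-3) = 2.12; pH = 14.00 − 2.12 = 11.88

pH = 11.88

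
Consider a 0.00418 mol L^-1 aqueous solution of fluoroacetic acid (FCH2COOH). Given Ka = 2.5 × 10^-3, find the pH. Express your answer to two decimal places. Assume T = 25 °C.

pH = 2.65

FCH2COOH ⇌ FCH2COO- + H+
From the ICE table, Ka = x²/(0.00418 − x) = 2.5 × 10^-3.
x is not negligible relative to C₀; solve x² + 0.0025·x − 1.04e-05 = 0.
x = [−0.0025 + √(0.0025² + 4.18e-05)]/2 = 2.22 × 10^-3 M
pH = −log[H+] = −log(2.22 × 10^-3) = 2.65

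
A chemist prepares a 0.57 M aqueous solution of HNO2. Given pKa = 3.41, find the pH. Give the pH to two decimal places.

pH = 1.83

HNO2 ⇌ NO2- + H+
Ka = 10^(−3.41) = 3.89 × 10^-4
From the ICE table, Ka = [H+]²/(0.57 − [H+]) = 3.89 × 10^-4.
Since Ka ≪ C₀, [H+] ≈ √(Ka·C₀) = 1.49 × 10^-2 M.
([H+]/C₀ = 2.6% < 5%, so the approximation holds.)
pH = −log(1.49 × 10^-2) = 1.83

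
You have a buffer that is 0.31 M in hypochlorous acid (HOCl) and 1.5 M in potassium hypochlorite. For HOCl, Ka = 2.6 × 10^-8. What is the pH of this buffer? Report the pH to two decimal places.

pH = 8.27

pKa = −log(2.6 × 10^-8) = 7.585
pH = pKa + log([A⁻]/[HA]) = 7.585 + log(1.5/0.31)
pH = 7.585 + (+0.685) = 8.27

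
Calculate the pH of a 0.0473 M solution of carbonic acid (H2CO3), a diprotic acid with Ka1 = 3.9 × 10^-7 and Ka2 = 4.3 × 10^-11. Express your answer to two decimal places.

pH = 3.87

Ka1 ≫ Ka2, so treat the first dissociation as the only significant source of H+.
Ka1 = x²/(0.0473 − x) = 3.9 × 10^-7
x ≈ √(3.9 × 10^-7 × 0.0473) = 1.36 × 10^-4 M
pH = −log(1.36 × 10^-4) = 3.87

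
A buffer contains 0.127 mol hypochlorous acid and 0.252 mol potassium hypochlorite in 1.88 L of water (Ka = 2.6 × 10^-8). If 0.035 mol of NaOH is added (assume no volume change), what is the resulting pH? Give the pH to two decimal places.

OH- converts HOCl to OCl-: HOCl → 0.092 mol, OCl- → 0.287 mol.
pKa = −log(2.6 × 10^-8) = 7.585
pH = pKa + log(n_OCl-/n_HOCl) = 7.585 + log(0.287/0.092) = 7.585 + (+0.494)

pH = 8.08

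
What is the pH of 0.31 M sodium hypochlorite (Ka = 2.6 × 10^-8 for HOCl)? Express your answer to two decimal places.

pH = 10.54

OCl- is the conjugate base of the weak acid HOCl.
Kb = Kw/Ka = 1.0×10^-14 / 2.6 × 10^-8 = 3.85 × 10^-7
From the ICE table, Kb = [OH-]²/(0.31 − [OH-]) = 3.85 × 10^-7.
Neglecting [OH-] in the denominator: [OH-] = √(3.85 × 10^-7 × 0.31) = 3.45 × 10^-4 M
pOH = 3.46, so pH = 14.00 − pOH = 10.54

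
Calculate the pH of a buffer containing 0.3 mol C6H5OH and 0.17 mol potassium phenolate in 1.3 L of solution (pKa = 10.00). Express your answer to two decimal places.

pH = pKa + log([A⁻]/[HA]) = 10.00 + log(0.17/0.3)
pH = 10.00 + (-0.247) = 9.75

pH = 9.75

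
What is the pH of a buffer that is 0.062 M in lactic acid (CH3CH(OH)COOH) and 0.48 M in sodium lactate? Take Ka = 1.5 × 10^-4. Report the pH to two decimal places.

pKa = −log(1.5 × 10^-4) = 3.824
pH = pKa + log([A⁻]/[HA]) = 3.824 + log(0.48/0.062)
pH = 3.824 + (+0.889) = 4.71

pH = 4.71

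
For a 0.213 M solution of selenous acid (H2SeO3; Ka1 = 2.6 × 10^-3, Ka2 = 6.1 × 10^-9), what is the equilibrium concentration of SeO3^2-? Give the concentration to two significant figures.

First ionization gives [H+] ≈ [HSeO3-] = 2.23 × 10^-2 M.
Second step: Ka2 = [H+][SeO3^2-]/[HSeO3-] ≈ [SeO3^2-] (since [H+] ≈ [HSeO3-]).
So [SeO3^2-] ≈ Ka2.

6.1 × 10^-9 M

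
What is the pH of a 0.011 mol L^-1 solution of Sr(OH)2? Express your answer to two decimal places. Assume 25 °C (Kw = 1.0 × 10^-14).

pH = 12.34

Sr(OH)2 is a strong base (each formula unit releases 2 OH-); [OH-] = 0.022 M.
pOH = -log(0.022) = 1.66
pH = 14.00 - 1.66 = 12.34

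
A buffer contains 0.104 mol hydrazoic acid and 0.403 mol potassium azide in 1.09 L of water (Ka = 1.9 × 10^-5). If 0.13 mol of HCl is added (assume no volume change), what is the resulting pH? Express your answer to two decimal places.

pH = 4.79

After neutralization: n(HN3) = 0.234 mol, n(N3-) = 0.273 mol.
pKa = −log(1.9 × 10^-5) = 4.721
pH = pKa + log([A⁻]/[HA]) = 4.721 + log(0.273/0.234) = 4.721 +0.067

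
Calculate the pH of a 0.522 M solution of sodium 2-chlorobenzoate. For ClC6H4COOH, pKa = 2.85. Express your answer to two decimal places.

pH = 8.28

ClC6H4COO- is the conjugate base of the weak acid ClC6H4COOH.
Ka = 10^(−2.85) = 1.41 × 10^-3
Kb = Kw/Ka = 1.0×10^-14 / 1.41 × 10^-3 = 7.09 × 10^-12
From the ICE table, Kb = [OH-]²/(0.522 − [OH-]) = 7.09 × 10^-12.
Since Kb ≪ C₀, [OH-] ≈ √(Kb·C₀) = 1.92 × 10^-6 M.
([OH-]/C₀ = 0.00037% < 5%, so the approximation holds.)
pOH = −log(1.92 × 10^-6) = 5.72; pH = 14.00 − 5.72 = 8.28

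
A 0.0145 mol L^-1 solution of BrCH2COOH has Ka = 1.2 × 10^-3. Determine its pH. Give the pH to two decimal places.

BrCH2COOH ⇌ BrCH2COO- + H+
From the ICE table, Ka = [H+]²/(0.0145 − [H+]) = 1.2 × 10^-3.
The 5% rule fails; solving [H+]² + Ka·[H+] − Ka·C₀ = 0 exactly:
[H+] = (−Ka + √(Ka² + 4·Ka·C₀))/2 = 3.61 × 10^-3 M
pH = −log[H+] = −log(3.61 × 10^-3) = 2.44

pH = 2.44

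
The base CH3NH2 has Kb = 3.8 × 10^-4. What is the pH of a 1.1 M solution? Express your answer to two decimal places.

pH = 12.31

CH3NH2 + H2O ⇌ CH3NH3+ + OH-
Kb = [OH-]²/(1.1 − [OH-]) = 3.8 × 10^-4
Since Kb ≪ C₀, [OH-] ≈ √(Kb·C₀) = 2.04 × 10^-2 M.
Check: 1.9% ionized — well under 5%, approximation valid.
pOH = 1.69, so pH = 14.00 − pOH = 12.31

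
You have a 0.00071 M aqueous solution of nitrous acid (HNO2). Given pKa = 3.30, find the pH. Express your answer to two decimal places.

HNO2 ⇌ NO2- + H+
Ka = 10^(−3.30) = 5.01 × 10^-4
Ka = x²/(0.00071 − x) = 5.01 × 10^-4
The 5% rule fails; solving x² + Ka·x − Ka·C₀ = 0 exactly:
x = (−Ka + √(Ka² + 4·Ka·C₀))/2 = 3.96 × 10^-4 M
pH = −log[H+] = −log(3.96 × 10^-4) = 3.40

pH = 3.40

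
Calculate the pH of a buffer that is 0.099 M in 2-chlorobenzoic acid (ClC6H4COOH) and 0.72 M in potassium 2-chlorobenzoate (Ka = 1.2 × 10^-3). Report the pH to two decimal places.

pKa = −log(1.2 × 10^-3) = 2.921
Using pH = pKa + log([base]/[acid]) with [base]/[acid] = 0.72/0.099:
pH = 2.921 + (+0.862) = 3.78

pH = 3.78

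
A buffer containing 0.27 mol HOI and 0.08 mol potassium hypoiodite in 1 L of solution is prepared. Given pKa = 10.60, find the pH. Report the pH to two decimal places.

pH = pKa + log([A⁻]/[HA]) = 10.60 + log(0.08/0.27)
pH = 10.60 + (-0.528) = 10.07

pH = 10.07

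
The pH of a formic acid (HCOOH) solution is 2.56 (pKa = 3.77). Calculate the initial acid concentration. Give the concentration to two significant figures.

C₀ = 4.7 × 10^-2 M

[H+] = 10^(-2.56) = 2.75 × 10^-3 M = x
Ka = 10^(−3.77) = 1.70 × 10^-4
Ka = x²/(C₀ − x) ⇒ C₀ = x + x²/Ka
C₀ = 2.75 × 10^-3 + (2.75 × 10^-3)²/(1.70 × 10^-4) = 4.72 × 10^-2 M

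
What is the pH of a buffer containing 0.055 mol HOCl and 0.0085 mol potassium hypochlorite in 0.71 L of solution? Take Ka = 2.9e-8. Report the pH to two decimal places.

pKa = −log(2.9 × 10^-8) = 7.538
pH = pKa + log([A⁻]/[HA]) = 7.538 + log(0.0085/0.055)
pH = 7.538 + (-0.811) = 6.73

pH = 6.73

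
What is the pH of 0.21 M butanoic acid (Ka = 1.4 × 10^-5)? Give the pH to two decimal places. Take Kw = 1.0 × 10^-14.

CH3(CH2)2COOH ⇌ CH3(CH2)2COO- + H+
Let x = [H+] at equilibrium. Ka = x²/(0.21 − x).
Assume x ≪ 0.21: x ≈ √(1.4 × 10^-5 × 0.21) = 1.71 × 10^-3 M
pH = −log[H+] = −log(1.71 × 10^-3) = 2.77

pH = 2.77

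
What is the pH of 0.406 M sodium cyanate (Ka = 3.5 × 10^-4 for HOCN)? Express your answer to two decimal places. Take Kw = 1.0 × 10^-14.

pH = 8.53

OCN- is the conjugate base of the weak acid HOCN.
Kb = Kw/Ka = 1.0×10^-14 / 3.5 × 10^-4 = 2.86 × 10^-11
From the ICE table, Kb = x²/(0.406 − x) = 2.86 × 10^-11.
Since Kb ≪ C₀, x ≈ √(Kb·C₀) = 3.41 × 10^-6 M.
(x/C₀ = 0.00084% < 5%, so the approximation holds.)
pOH = −log(3.41 × 10^-6) = 5.47; pH = 14.00 − 5.47 = 8.53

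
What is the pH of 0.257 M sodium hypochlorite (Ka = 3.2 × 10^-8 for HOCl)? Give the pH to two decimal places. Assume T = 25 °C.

OCl- is the conjugate base of the weak acid HOCl.
Kb = Kw/Ka = 1.0×10^-14 / 3.2 × 10^-8 = 3.12 × 10^-7
Kb = [OH-]²/(0.257 − [OH-]) = 3.12 × 10^-7
Since Kb ≪ C₀, [OH-] ≈ √(Kb·C₀) = 2.83 × 10^-4 M.
pOH = 3.55, so pH = 14.00 − pOH = 10.45

pH = 10.45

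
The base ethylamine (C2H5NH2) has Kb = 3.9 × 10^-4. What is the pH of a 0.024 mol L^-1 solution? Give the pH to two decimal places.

pH = 11.46

C2H5NH2 + H2O ⇌ C2H5NH3+ + OH-
From the ICE table, Kb = [OH-]²/(0.024 − [OH-]) = 3.9 × 10^-4.
[OH-] is not negligible relative to C₀; solve [OH-]² + 0.00039·[OH-] − 9.36e-06 = 0.
[OH-] = [−0.00039 + √(0.00039² + 3.74e-05)]/2 = 2.87 × 10^-3 M
pOH = 2.54, so pH = 14.00 − pOH = 11.46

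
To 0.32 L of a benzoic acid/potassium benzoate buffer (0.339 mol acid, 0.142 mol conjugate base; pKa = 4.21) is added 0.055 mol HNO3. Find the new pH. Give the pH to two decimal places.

pH = 3.55

Added H+ converts C6H5COO- to C6H5COOH: C6H5COOH → 0.394 mol, C6H5COO- → 0.087 mol.
pH = pKa + log([A⁻]/[HA]) = 4.21 + log(0.087/0.394) = 4.21 -0.656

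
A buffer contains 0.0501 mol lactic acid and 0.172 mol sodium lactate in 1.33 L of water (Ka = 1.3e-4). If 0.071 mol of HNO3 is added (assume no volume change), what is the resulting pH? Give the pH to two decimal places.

pH = 3.81

Added H+ converts CH3CH(OH)COO- to CH3CH(OH)COOH: CH3CH(OH)COOH → 0.121 mol, CH3CH(OH)COO- → 0.101 mol.
pKa = −log(1.3 × 10^-4) = 3.886
pH = pKa + log(n_CH3CH(OH)COO-/n_CH3CH(OH)COOH) = 3.886 + log(0.101/0.121) = 3.886 + (-0.078)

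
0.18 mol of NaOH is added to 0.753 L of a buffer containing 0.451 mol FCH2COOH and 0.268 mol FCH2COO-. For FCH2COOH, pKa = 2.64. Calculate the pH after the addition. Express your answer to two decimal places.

pH = 2.86

OH- converts FCH2COOH to FCH2COO-: FCH2COOH → 0.271 mol, FCH2COO- → 0.448 mol.
pH = pKa + log(n_FCH2COO-/n_FCH2COOH) = 2.64 + log(0.448/0.271) = 2.64 + (+0.218)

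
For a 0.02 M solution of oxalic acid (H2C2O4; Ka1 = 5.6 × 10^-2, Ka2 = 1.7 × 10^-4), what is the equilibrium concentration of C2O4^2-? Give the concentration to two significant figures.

1.7 × 10^-4 M

First ionization gives [H+] ≈ [HC2O4-] = 1.56 × 10^-2 M.
Second step: Ka2 = [H+][C2O4^2-]/[HC2O4-] ≈ [C2O4^2-] (since [H+] ≈ [HC2O4-]).
So [C2O4^2-] ≈ Ka2.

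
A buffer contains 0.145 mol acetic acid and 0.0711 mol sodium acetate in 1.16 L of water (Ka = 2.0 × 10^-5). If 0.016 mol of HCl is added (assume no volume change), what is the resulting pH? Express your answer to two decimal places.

After neutralization: n(CH3COOH) = 0.161 mol, n(CH3COO-) = 0.0551 mol.
pKa = −log(2.0 × 10^-5) = 4.699
Henderson–Hasselbalch with mole ratio 0.0551/0.161: pH = 4.699 + (-0.466)

pH = 4.23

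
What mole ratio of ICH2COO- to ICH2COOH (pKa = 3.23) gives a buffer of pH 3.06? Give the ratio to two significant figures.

pH = pKa + log(r) ⇒ log(r) = 3.06 − 3.23 = -0.17
r = [ICH2COO-]/[ICH2COOH] = 10^(-0.17) = 0.676

ratio = 0.68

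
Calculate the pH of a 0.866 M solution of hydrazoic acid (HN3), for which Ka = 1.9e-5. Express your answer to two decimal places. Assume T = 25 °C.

pH = 2.39

HN3 ⇌ N3- + H+
Ka = [H+]²/(0.866 − [H+]) = 1.9 × 10^-5
Assume [H+] ≪ 0.866: [H+] ≈ √(1.9 × 10^-5 × 0.866) = 4.06 × 10^-3 M
Check: 0.47% ionized — well under 5%, approximation valid.
pH = −log[H+] = −log(4.06 × 10^-3) = 2.39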